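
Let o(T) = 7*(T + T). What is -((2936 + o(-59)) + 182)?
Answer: -2292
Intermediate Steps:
o(T) = 14*T (o(T) = 7*(2*T) = 14*T)
-((2936 + o(-59)) + 182) = -((2936 + 14*(-59)) + 182) = -((2936 - 826) + 182) = -(2110 + 182) = -1*2292 = -2292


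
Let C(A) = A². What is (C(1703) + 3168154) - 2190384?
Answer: 3877979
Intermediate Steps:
(C(1703) + 3168154) - 2190384 = (1703² + 3168154) - 2190384 = (2900209 + 3168154) - 2190384 = 6068363 - 2190384 = 3877979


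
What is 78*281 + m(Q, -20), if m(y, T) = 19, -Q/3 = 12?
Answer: 21937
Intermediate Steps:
Q = -36 (Q = -3*12 = -36)
78*281 + m(Q, -20) = 78*281 + 19 = 21918 + 19 = 21937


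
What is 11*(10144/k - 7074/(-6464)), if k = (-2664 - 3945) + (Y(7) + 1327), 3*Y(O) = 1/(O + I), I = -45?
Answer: -17685090489/1946145568 ≈ -9.0872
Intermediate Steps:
Y(O) = 1/(3*(-45 + O)) (Y(O) = 1/(3*(O - 45)) = 1/(3*(-45 + O)))
k = -602149/114 (k = (-2664 - 3945) + (1/(3*(-45 + 7)) + 1327) = -6609 + ((1/3)/(-38) + 1327) = -6609 + ((1/3)*(-1/38) + 1327) = -6609 + (-1/114 + 1327) = -6609 + 151277/114 = -602149/114 ≈ -5282.0)
11*(10144/k - 7074/(-6464)) = 11*(10144/(-602149/114) - 7074/(-6464)) = 11*(10144*(-114/602149) - 7074*(-1/6464)) = 11*(-1156416/602149 + 3537/3232) = 11*(-1607735499/1946145568) = -17685090489/1946145568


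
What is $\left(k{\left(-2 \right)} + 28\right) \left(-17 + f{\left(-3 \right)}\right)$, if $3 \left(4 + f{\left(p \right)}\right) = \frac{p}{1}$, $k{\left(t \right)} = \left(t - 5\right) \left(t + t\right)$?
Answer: $-1232$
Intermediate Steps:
$k{\left(t \right)} = 2 t \left(-5 + t\right)$ ($k{\left(t \right)} = \left(-5 + t\right) 2 t = 2 t \left(-5 + t\right)$)
$f{\left(p \right)} = -4 + \frac{p}{3}$ ($f{\left(p \right)} = -4 + \frac{p 1^{-1}}{3} = -4 + \frac{p 1}{3} = -4 + \frac{p}{3}$)
$\left(k{\left(-2 \right)} + 28\right) \left(-17 + f{\left(-3 \right)}\right) = \left(2 \left(-2\right) \left(-5 - 2\right) + 28\right) \left(-17 + \left(-4 + \frac{1}{3} \left(-3\right)\right)\right) = \left(2 \left(-2\right) \left(-7\right) + 28\right) \left(-17 - 5\right) = \left(28 + 28\right) \left(-17 - 5\right) = 56 \left(-22\right) = -1232$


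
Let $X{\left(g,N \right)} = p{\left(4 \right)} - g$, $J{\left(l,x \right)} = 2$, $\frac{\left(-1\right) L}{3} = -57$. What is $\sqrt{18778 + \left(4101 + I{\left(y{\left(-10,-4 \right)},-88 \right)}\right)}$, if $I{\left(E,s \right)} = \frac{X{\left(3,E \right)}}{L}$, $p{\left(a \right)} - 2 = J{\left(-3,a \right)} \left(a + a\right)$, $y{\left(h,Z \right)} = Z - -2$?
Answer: $\frac{2 \sqrt{18583539}}{57} \approx 151.26$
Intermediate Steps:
$y{\left(h,Z \right)} = 2 + Z$ ($y{\left(h,Z \right)} = Z + 2 = 2 + Z$)
$L = 171$ ($L = \left(-3\right) \left(-57\right) = 171$)
$p{\left(a \right)} = 2 + 4 a$ ($p{\left(a \right)} = 2 + 2 \left(a + a\right) = 2 + 2 \cdot 2 a = 2 + 4 a$)
$X{\left(g,N \right)} = 18 - g$ ($X{\left(g,N \right)} = \left(2 + 4 \cdot 4\right) - g = \left(2 + 16\right) - g = 18 - g$)
$I{\left(E,s \right)} = \frac{5}{57}$ ($I{\left(E,s \right)} = \frac{18 - 3}{171} = \left(18 - 3\right) \frac{1}{171} = 15 \cdot \frac{1}{171} = \frac{5}{57}$)
$\sqrt{18778 + \left(4101 + I{\left(y{\left(-10,-4 \right)},-88 \right)}\right)} = \sqrt{18778 + \left(4101 + \frac{5}{57}\right)} = \sqrt{18778 + \frac{233762}{57}} = \sqrt{\frac{1304108}{57}} = \frac{2 \sqrt{18583539}}{57}$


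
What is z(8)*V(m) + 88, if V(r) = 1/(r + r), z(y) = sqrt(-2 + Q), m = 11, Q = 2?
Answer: 88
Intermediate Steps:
z(y) = 0 (z(y) = sqrt(-2 + 2) = sqrt(0) = 0)
V(r) = 1/(2*r)
z(8)*V(m) + 88 = 0*((1/2)/11) + 88 = 0*((1/2)*(1/11)) + 88 = 0*(1/22) + 88 = 0 + 88 = 88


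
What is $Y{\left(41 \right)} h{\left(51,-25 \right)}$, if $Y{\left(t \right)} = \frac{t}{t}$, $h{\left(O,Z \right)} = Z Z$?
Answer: $625$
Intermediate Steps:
$h{\left(O,Z \right)} = Z^{2}$
$Y{\left(t \right)} = 1$
$Y{\left(41 \right)} h{\left(51,-25 \right)} = 1 \left(-25\right)^{2} = 1 \cdot 625 = 625$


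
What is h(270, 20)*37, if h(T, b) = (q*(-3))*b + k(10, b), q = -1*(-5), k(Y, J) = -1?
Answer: -11137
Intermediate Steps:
q = 5
h(T, b) = -1 - 15*b (h(T, b) = (5*(-3))*b - 1 = -15*b - 1 = -1 - 15*b)
h(270, 20)*37 = (-1 - 15*20)*37 = (-1 - 300)*37 = -301*37 = -11137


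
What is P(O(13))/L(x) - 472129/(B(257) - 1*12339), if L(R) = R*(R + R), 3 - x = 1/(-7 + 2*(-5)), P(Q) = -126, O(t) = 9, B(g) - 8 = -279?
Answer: 40271021/1311440 ≈ 30.707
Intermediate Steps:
B(g) = -271 (B(g) = 8 - 279 = -271)
x = 52/17 (x = 3 - 1/(-7 + 2*(-5)) = 3 - 1/(-7 - 10) = 3 - 1/(-17) = 3 - 1*(-1/17) = 3 + 1/17 = 52/17 ≈ 3.0588)
L(R) = 2*R**2 (L(R) = R*(2*R) = 2*R**2)
P(O(13))/L(x) - 472129/(B(257) - 1*12339) = -126/(2*(52/17)**2) - 472129/(-271 - 1*12339) = -126/(2*(2704/289)) - 472129/(-271 - 12339) = -126/5408/289 - 472129/(-12610) = -126*289/5408 - 472129*(-1/12610) = -18207/2704 + 472129/12610 = 40271021/1311440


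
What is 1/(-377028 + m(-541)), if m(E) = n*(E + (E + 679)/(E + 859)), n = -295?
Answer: -53/11530734 ≈ -4.5964e-6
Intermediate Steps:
m(E) = -295*E - 295*(679 + E)/(859 + E) (m(E) = -295*(E + (E + 679)/(E + 859)) = -295*(E + (679 + E)/(859 + E)) = -295*E - 295*(679 + E)/(859 + E))
1/(-377028 + m(-541)) = 1/(-377028 + 295*(-679 - 1*(-541)**2 - 860*(-541))/(859 - 541)) = 1/(-377028 + 295*(-679 - 1*292681 + 465260)/318) = 1/(-377028 + 295*(1/318)*(-679 - 292681 + 465260)) = 1/(-377028 + 295*(1/318)*171900) = 1/(-377028 + 8451750/53) = 1/(-11530734/53) = -53/11530734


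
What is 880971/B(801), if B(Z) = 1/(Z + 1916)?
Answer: 2393598207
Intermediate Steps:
B(Z) = 1/(1916 + Z)
880971/B(801) = 880971/(1/(1916 + 801)) = 880971/(1/2717) = 880971*2717 = 2393598207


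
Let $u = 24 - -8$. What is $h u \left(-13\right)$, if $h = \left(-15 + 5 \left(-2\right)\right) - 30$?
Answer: $22880$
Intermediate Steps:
$u = 32$ ($u = 24 + 8 = 32$)
$h = -55$ ($h = \left(-15 - 10\right) - 30 = -25 - 30 = -55$)
$h u \left(-13\right) = \left(-55\right) 32 \left(-13\right) = \left(-1760\right) \left(-13\right) = 22880$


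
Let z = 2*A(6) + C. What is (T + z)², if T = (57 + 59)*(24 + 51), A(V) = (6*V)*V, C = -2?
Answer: 83356900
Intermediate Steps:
A(V) = 6*V²
T = 8700 (T = 116*75 = 8700)
z = 430 (z = 2*(6*6²) - 2 = 2*(6*36) - 2 = 2*216 - 2 = 432 - 2 = 430)
(T + z)² = (8700 + 430)² = 9130² = 83356900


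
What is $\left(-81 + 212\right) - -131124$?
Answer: $131255$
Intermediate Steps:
$\left(-81 + 212\right) - -131124 = 131 + 131124 = 131255$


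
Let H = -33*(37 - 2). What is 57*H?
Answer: -65835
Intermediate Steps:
H = -1155 (H = -33*35 = -1155)
57*H = 57*(-1155) = -65835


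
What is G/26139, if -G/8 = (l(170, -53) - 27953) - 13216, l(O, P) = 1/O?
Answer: 27994916/2221815 ≈ 12.600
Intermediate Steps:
G = 27994916/85 (G = -8*((1/170 - 27953) - 13216) = -8*(-4752009/170 - 13216) = -8*(-6998729/170) = 27994916/85 ≈ 3.2935e+5)
G/26139 = (27994916/85)/26139 = (27994916/85)*(1/26139) = 27994916/2221815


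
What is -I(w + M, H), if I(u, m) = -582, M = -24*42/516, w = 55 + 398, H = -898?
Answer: 582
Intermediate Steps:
w = 453
M = -84/43 (M = -1008*1/516 = -84/43 ≈ -1.9535)
-I(w + M, H) = -1*(-582) = 582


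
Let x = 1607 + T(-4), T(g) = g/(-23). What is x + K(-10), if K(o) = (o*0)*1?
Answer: 36965/23 ≈ 1607.2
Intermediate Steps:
T(g) = -g/23 (T(g) = g*(-1/23) = -g/23)
K(o) = 0 (K(o) = 0*1 = 0)
x = 36965/23 (x = 1607 - 1/23*(-4) = 1607 + 4/23 = 36965/23 ≈ 1607.2)
x + K(-10) = 36965/23 + 0 = 36965/23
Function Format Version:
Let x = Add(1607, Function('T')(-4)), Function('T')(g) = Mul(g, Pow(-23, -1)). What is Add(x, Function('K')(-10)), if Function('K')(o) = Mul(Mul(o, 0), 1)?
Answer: Rational(36965, 23) ≈ 1607.2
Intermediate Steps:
Function('T')(g) = Mul(Rational(-1, 23), g) (Function('T')(g) = Mul(g, Rational(-1, 23)) = Mul(Rational(-1, 23), g))
Function('K')(o) = 0 (Function('K')(o) = Mul(0, 1) = 0)
x = Rational(36965, 23) (x = Add(1607, Mul(Rational(-1, 23), -4)) = Add(1607, Rational(4, 23)) = Rational(36965, 23) ≈ 1607.2)
Add(x, Function('K')(-10)) = Add(Rational(36965, 23), 0) = Rational(36965, 23)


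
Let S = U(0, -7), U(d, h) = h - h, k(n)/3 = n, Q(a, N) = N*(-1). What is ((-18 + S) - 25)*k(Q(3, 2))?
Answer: 258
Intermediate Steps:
Q(a, N) = -N
k(n) = 3*n
U(d, h) = 0
S = 0
((-18 + S) - 25)*k(Q(3, 2)) = ((-18 + 0) - 25)*(3*(-1*2)) = (-18 - 25)*(3*(-2)) = -43*(-6) = 258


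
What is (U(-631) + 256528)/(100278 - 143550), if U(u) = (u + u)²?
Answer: -462293/10818 ≈ -42.734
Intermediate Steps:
U(u) = 4*u² (U(u) = (2*u)² = 4*u²)
(U(-631) + 256528)/(100278 - 143550) = (4*(-631)² + 256528)/(100278 - 143550) = (4*398161 + 256528)/(-43272) = (1592644 + 256528)*(-1/43272) = 1849172*(-1/43272) = -462293/10818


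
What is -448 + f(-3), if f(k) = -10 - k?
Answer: -455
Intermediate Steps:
-448 + f(-3) = -448 + (-10 - 1*(-3)) = -448 + (-10 + 3) = -448 - 7 = -455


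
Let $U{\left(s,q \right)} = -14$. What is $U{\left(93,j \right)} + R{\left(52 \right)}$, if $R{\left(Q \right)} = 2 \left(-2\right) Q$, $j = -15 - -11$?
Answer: $-222$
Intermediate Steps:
$j = -4$ ($j = -15 + 11 = -4$)
$R{\left(Q \right)} = - 4 Q$
$U{\left(93,j \right)} + R{\left(52 \right)} = -14 - 208 = -222$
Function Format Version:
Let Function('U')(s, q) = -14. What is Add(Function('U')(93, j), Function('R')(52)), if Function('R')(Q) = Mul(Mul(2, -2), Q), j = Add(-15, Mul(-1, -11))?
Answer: -222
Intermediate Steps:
j = -4 (j = Add(-15, 11) = -4)
Function('R')(Q) = Mul(-4, Q)
Add(Function('U')(93, j), Function('R')(52)) = Add(-14, Mul(-4, 52)) = Add(-14, -208) = -222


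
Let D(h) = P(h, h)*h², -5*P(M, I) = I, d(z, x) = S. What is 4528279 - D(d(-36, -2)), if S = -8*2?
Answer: 22637299/5 ≈ 4.5275e+6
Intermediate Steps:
S = -16
d(z, x) = -16
P(M, I) = -I/5
D(h) = -h³/5 (D(h) = (-h/5)*h² = -h³/5)
4528279 - D(d(-36, -2)) = 4528279 - (-1)*(-16)³/5 = 4528279 - (-1)*(-4096)/5 = 4528279 - 1*4096/5 = 4528279 - 4096/5 = 22637299/5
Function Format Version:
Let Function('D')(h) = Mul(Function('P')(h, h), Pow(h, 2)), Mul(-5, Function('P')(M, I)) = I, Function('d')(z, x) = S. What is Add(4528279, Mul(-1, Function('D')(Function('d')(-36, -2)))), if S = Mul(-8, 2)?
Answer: Rational(22637299, 5) ≈ 4.5275e+6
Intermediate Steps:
S = -16
Function('d')(z, x) = -16
Function('P')(M, I) = Mul(Rational(-1, 5), I)
Function('D')(h) = Mul(Rational(-1, 5), Pow(h, 3)) (Function('D')(h) = Mul(Mul(Rational(-1, 5), h), Pow(h, 2)) = Mul(Rational(-1, 5), Pow(h, 3)))
Add(4528279, Mul(-1, Function('D')(Function('d')(-36, -2)))) = Add(4528279, Mul(-1, Mul(Rational(-1, 5), Pow(-16, 3)))) = Add(4528279, Mul(-1, Mul(Rational(-1, 5), -4096))) = Add(4528279, Mul(-1, Rational(4096, 5))) = Add(4528279, Rational(-4096, 5)) = Rational(22637299, 5)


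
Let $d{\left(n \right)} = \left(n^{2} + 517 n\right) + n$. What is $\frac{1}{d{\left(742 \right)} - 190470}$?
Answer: $\frac{1}{744450} \approx 1.3433 \cdot 10^{-6}$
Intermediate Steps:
$d{\left(n \right)} = n^{2} + 518 n$
$\frac{1}{d{\left(742 \right)} - 190470} = \frac{1}{742 \left(518 + 742\right) - 190470} = \frac{1}{742 \cdot 1260 - 190470} = \frac{1}{934920 - 190470} = \frac{1}{744450}$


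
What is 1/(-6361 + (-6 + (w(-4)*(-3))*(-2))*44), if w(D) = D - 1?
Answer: -1/7945 ≈ -0.00012587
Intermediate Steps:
w(D) = -1 + D
1/(-6361 + (-6 + (w(-4)*(-3))*(-2))*44) = 1/(-6361 + (-6 + ((-1 - 4)*(-3))*(-2))*44) = 1/(-6361 + (-6 - 5*(-3)*(-2))*44) = 1/(-6361 + (-6 + 15*(-2))*44) = 1/(-6361 + (-6 - 30)*44) = 1/(-6361 - 36*44) = 1/(-6361 - 1584) = 1/(-7945) = -1/7945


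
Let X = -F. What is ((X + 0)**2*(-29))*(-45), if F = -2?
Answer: 5220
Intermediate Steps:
X = 2 (X = -1*(-2) = 2)
((X + 0)**2*(-29))*(-45) = ((2 + 0)**2*(-29))*(-45) = (2**2*(-29))*(-45) = (4*(-29))*(-45) = -116*(-45) = 5220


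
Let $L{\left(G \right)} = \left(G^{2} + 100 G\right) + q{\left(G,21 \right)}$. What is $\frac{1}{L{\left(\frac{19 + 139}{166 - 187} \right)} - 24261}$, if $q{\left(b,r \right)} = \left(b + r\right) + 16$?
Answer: $- \frac{441}{10992938} \approx -4.0117 \cdot 10^{-5}$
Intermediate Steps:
$q{\left(b,r \right)} = 16 + b + r$
$L{\left(G \right)} = 37 + G^{2} + 101 G$ ($L{\left(G \right)} = \left(G^{2} + 100 G\right) + \left(16 + G + 21\right) = \left(G^{2} + 100 G\right) + \left(37 + G\right) = 37 + G^{2} + 101 G$)
$\frac{1}{L{\left(\frac{19 + 139}{166 - 187} \right)} - 24261} = \frac{1}{\left(37 + \left(\frac{19 + 139}{166 - 187}\right)^{2} + 101 \frac{19 + 139}{166 - 187}\right) - 24261} = \frac{1}{\left(37 + \left(\frac{158}{-21}\right)^{2} + 101 \frac{158}{-21}\right) - 24261} = \frac{1}{\left(37 + \left(158 \left(- \frac{1}{21}\right)\right)^{2} + 101 \cdot 158 \left(- \frac{1}{21}\right)\right) - 24261} = \frac{1}{\left(37 + \left(- \frac{158}{21}\right)^{2} + 101 \left(- \frac{158}{21}\right)\right) - 24261} = \frac{1}{\left(37 + \frac{24964}{441} - \frac{15958}{21}\right) - 24261} = \frac{1}{- \frac{293837}{441} - 24261} = \frac{1}{- \frac{10992938}{441}} = - \frac{441}{10992938}$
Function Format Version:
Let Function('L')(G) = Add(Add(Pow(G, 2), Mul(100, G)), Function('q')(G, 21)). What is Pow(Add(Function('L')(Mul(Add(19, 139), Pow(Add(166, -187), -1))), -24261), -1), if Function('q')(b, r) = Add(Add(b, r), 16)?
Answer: Rational(-441, 10992938) ≈ -4.0117e-5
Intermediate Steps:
Function('q')(b, r) = Add(16, b, r)
Function('L')(G) = Add(37, Pow(G, 2), Mul(101, G)) (Function('L')(G) = Add(Add(Pow(G, 2), Mul(100, G)), Add(16, G, 21)) = Add(Add(Pow(G, 2), Mul(100, G)), Add(37, G)) = Add(37, Pow(G, 2), Mul(101, G)))
Pow(Add(Function('L')(Mul(Add(19, 139), Pow(Add(166, -187), -1))), -24261), -1) = Pow(Add(Add(37, Pow(Mul(Add(19, 139), Pow(Add(166, -187), -1)), 2), Mul(101, Mul(Add(19, 139), Pow(Add(166, -187), -1)))), -24261), -1) = Pow(Add(Add(37, Pow(Mul(158, Pow(-21, -1)), 2), Mul(101, Mul(158, Pow(-21, -1)))), -24261), -1) = Pow(Add(Add(37, Pow(Mul(158, Rational(-1, 21)), 2), Mul(101, Mul(158, Rational(-1, 21)))), -24261), -1) = Pow(Add(Add(37, Pow(Rational(-158, 21), 2), Mul(101, Rational(-158, 21))), -24261), -1) = Pow(Add(Add(37, Rational(24964, 441), Rational(-15958, 21)), -24261), -1) = Pow(Add(Rational(-293837, 441), -24261), -1) = Pow(Rational(-10992938, 441), -1) = Rational(-441, 10992938)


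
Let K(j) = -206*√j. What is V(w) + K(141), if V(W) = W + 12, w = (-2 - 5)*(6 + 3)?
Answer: -51 - 206*√141 ≈ -2497.1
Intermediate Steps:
w = -63 (w = -7*9 = -63)
V(W) = 12 + W
V(w) + K(141) = (12 - 63) - 206*√141 = -51 - 206*√141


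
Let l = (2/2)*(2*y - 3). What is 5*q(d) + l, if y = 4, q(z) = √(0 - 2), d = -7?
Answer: 5 + 5*I*√2 ≈ 5.0 + 7.0711*I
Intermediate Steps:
q(z) = I*√2 (q(z) = √(-2) = I*√2)
l = 5 (l = (2/2)*(2*4 - 3) = (2*(½))*(8 - 3) = 1*5 = 5)
5*q(d) + l = 5*(I*√2) + 5 = 5*I*√2 + 5 = 5 + 5*I*√2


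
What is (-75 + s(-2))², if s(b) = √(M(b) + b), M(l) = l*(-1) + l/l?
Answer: 5476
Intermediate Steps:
M(l) = 1 - l (M(l) = -l + 1 = 1 - l)
s(b) = 1 (s(b) = √((1 - b) + b) = √1 = 1)
(-75 + s(-2))² = (-75 + 1)² = (-74)² = 5476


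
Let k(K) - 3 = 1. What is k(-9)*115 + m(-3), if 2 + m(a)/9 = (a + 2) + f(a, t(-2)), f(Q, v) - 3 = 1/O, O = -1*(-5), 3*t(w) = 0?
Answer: 2309/5 ≈ 461.80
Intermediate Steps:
t(w) = 0 (t(w) = (⅓)*0 = 0)
k(K) = 4 (k(K) = 3 + 1 = 4)
O = 5
f(Q, v) = 16/5 (f(Q, v) = 3 + 1/5 = 3 + ⅕ = 16/5)
m(a) = 144/5 + 9*a (m(a) = -18 + 9*((a + 2) + 16/5) = -18 + 9*((2 + a) + 16/5) = -18 + 9*(26/5 + a) = -18 + (234/5 + 9*a) = 144/5 + 9*a)
k(-9)*115 + m(-3) = 4*115 + (144/5 + 9*(-3)) = 460 + (144/5 - 27) = 460 + 9/5 = 2309/5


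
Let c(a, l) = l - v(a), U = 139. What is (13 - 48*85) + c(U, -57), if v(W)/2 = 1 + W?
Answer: -4404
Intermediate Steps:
v(W) = 2 + 2*W (v(W) = 2*(1 + W) = 2 + 2*W)
c(a, l) = -2 + l - 2*a (c(a, l) = l - (2 + 2*a) = l + (-2 - 2*a) = -2 + l - 2*a)
(13 - 48*85) + c(U, -57) = (13 - 48*85) + (-2 - 57 - 2*139) = (13 - 4080) + (-2 - 57 - 278) = -4067 - 337 = -4404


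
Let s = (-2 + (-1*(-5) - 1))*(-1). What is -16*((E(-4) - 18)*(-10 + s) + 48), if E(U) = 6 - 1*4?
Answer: -3840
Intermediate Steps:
E(U) = 2 (E(U) = 6 - 4 = 2)
s = -2 (s = (-2 + (5 - 1))*(-1) = (-2 + 4)*(-1) = 2*(-1) = -2)
-16*((E(-4) - 18)*(-10 + s) + 48) = -16*((2 - 18)*(-10 - 2) + 48) = -16*(-16*(-12) + 48) = -16*(192 + 48) = -16*240 = -3840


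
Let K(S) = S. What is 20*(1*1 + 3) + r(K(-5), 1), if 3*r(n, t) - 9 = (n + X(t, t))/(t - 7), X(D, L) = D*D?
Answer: 749/9 ≈ 83.222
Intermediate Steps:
X(D, L) = D**2
r(n, t) = 3 + (n + t**2)/(3*(-7 + t)) (r(n, t) = 3 + ((n + t**2)/(t - 7))/3 = 3 + ((n + t**2)/(-7 + t))/3 = 3 + (n + t**2)/(3*(-7 + t)))
20*(1*1 + 3) + r(K(-5), 1) = 20*(1*1 + 3) + (-63 - 5 + 1**2 + 9*1)/(3*(-7 + 1)) = 20*(1 + 3) + (1/3)*(-63 - 5 + 1 + 9)/(-6) = 20*4 + (1/3)*(-1/6)*(-58) = 80 + 29/9 = 749/9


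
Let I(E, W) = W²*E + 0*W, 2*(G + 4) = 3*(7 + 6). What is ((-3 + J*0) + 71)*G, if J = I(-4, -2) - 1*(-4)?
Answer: 1054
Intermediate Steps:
G = 31/2 (G = -4 + (3*(7 + 6))/2 = -4 + (3*13)/2 = -4 + (½)*39 = -4 + 39/2 = 31/2 ≈ 15.500)
I(E, W) = E*W² (I(E, W) = E*W² + 0 = E*W²)
J = -12 (J = -4*(-2)² - 1*(-4) = -4*4 + 4 = -16 + 4 = -12)
((-3 + J*0) + 71)*G = ((-3 - 12*0) + 71)*(31/2) = ((-3 + 0) + 71)*(31/2) = (-3 + 71)*(31/2) = 68*(31/2) = 1054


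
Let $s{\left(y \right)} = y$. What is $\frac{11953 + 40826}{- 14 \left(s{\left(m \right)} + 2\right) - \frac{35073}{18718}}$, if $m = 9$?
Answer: $- \frac{987917322}{2917645} \approx -338.6$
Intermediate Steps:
$\frac{11953 + 40826}{- 14 \left(s{\left(m \right)} + 2\right) - \frac{35073}{18718}} = \frac{11953 + 40826}{- 14 \left(9 + 2\right) - \frac{35073}{18718}} = \frac{52779}{\left(-14\right) 11 - \frac{35073}{18718}} = \frac{52779}{-154 - \frac{35073}{18718}} = \frac{52779}{- \frac{2917645}{18718}} = 52779 \left(- \frac{18718}{2917645}\right) = - \frac{987917322}{2917645}$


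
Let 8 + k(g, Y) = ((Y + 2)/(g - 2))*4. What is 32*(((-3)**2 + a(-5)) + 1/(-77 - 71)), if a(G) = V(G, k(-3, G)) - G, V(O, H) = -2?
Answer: 14200/37 ≈ 383.78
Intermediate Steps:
k(g, Y) = -8 + 4*(2 + Y)/(-2 + g) (k(g, Y) = -8 + ((Y + 2)/(g - 2))*4 = -8 + ((2 + Y)/(-2 + g))*4 = -8 + 4*(2 + Y)/(-2 + g))
a(G) = -2 - G
32*(((-3)**2 + a(-5)) + 1/(-77 - 71)) = 32*(((-3)**2 + (-2 - 1*(-5))) + 1/(-77 - 71)) = 32*((9 + (-2 + 5)) + 1/(-148)) = 32*((9 + 3) - 1/148) = 32*(12 - 1/148) = 32*(1775/148) = 14200/37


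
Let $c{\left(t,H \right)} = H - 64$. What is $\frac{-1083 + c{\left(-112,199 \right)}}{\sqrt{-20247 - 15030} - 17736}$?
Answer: $\frac{5604576}{104866991} + \frac{316 i \sqrt{35277}}{104866991} \approx 0.053445 + 0.00056597 i$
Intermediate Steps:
$c{\left(t,H \right)} = -64 + H$ ($c{\left(t,H \right)} = H - 64 = -64 + H$)
$\frac{-1083 + c{\left(-112,199 \right)}}{\sqrt{-20247 - 15030} - 17736} = \frac{-1083 + \left(-64 + 199\right)}{\sqrt{-20247 - 15030} - 17736} = \frac{-1083 + 135}{\sqrt{-35277} - 17736} = - \frac{948}{i \sqrt{35277} - 17736} = - \frac{948}{-17736 + i \sqrt{35277}}$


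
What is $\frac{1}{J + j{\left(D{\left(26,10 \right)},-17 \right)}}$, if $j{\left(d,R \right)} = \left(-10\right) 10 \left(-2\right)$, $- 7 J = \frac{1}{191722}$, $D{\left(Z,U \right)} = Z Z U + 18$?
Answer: $\frac{1342054}{268410799} \approx 0.005$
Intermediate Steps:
$D{\left(Z,U \right)} = 18 + U Z^{2}$ ($D{\left(Z,U \right)} = Z^{2} U + 18 = U Z^{2} + 18 = 18 + U Z^{2}$)
$J = - \frac{1}{1342054}$ ($J = - \frac{1}{7 \cdot 191722} = \left(- \frac{1}{7}\right) \frac{1}{191722} = - \frac{1}{1342054} \approx -7.4513 \cdot 10^{-7}$)
$j{\left(d,R \right)} = 200$ ($j{\left(d,R \right)} = \left(-100\right) \left(-2\right) = 200$)
$\frac{1}{J + j{\left(D{\left(26,10 \right)},-17 \right)}} = \frac{1}{- \frac{1}{1342054} + 200} = \frac{1}{\frac{268410799}{1342054}} = \frac{1342054}{268410799}$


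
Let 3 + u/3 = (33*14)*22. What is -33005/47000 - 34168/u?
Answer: -522397483/286540200 ≈ -1.8231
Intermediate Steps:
u = 30483 (u = -9 + 3*((33*14)*22) = -9 + 3*(462*22) = -9 + 3*10164 = -9 + 30492 = 30483)
-33005/47000 - 34168/u = -33005/47000 - 34168/30483 = -33005*1/47000 - 34168*1/30483 = -6601/9400 - 34168/30483 = -522397483/286540200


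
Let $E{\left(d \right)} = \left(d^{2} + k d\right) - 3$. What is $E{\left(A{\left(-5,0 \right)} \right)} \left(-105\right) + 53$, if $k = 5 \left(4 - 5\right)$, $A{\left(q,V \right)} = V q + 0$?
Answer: $368$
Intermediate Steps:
$A{\left(q,V \right)} = V q$
$k = -5$ ($k = 5 \left(-1\right) = -5$)
$E{\left(d \right)} = -3 + d^{2} - 5 d$ ($E{\left(d \right)} = \left(d^{2} - 5 d\right) - 3 = -3 + d^{2} - 5 d$)
$E{\left(A{\left(-5,0 \right)} \right)} \left(-105\right) + 53 = \left(-3 + \left(0 \left(-5\right)\right)^{2} - 5 \cdot 0 \left(-5\right)\right) \left(-105\right) + 53 = \left(-3 + 0^{2} - 0\right) \left(-105\right) + 53 = \left(-3 + 0 + 0\right) \left(-105\right) + 53 = \left(-3\right) \left(-105\right) + 53 = 315 + 53 = 368$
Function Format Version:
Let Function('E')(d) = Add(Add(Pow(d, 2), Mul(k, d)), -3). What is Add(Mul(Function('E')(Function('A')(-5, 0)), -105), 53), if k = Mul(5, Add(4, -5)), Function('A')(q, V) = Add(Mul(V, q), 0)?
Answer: 368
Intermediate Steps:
Function('A')(q, V) = Mul(V, q)
k = -5 (k = Mul(5, -1) = -5)
Function('E')(d) = Add(-3, Pow(d, 2), Mul(-5, d)) (Function('E')(d) = Add(Add(Pow(d, 2), Mul(-5, d)), -3) = Add(-3, Pow(d, 2), Mul(-5, d)))
Add(Mul(Function('E')(Function('A')(-5, 0)), -105), 53) = Add(Mul(Add(-3, Pow(Mul(0, -5), 2), Mul(-5, Mul(0, -5))), -105), 53) = Add(Mul(Add(-3, Pow(0, 2), Mul(-5, 0)), -105), 53) = Add(Mul(Add(-3, 0, 0), -105), 53) = Add(Mul(-3, -105), 53) = Add(315, 53) = 368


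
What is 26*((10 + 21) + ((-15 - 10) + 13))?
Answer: 494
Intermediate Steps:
26*((10 + 21) + ((-15 - 10) + 13)) = 26*(31 + (-25 + 13)) = 26*(31 - 12) = 26*19 = 494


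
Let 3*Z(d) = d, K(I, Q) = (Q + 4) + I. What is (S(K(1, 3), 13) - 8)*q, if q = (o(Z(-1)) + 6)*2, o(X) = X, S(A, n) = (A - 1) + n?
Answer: 136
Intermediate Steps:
K(I, Q) = 4 + I + Q (K(I, Q) = (4 + Q) + I = 4 + I + Q)
S(A, n) = -1 + A + n (S(A, n) = (-1 + A) + n = -1 + A + n)
Z(d) = d/3
q = 34/3 (q = ((⅓)*(-1) + 6)*2 = (-⅓ + 6)*2 = (17/3)*2 = 34/3 ≈ 11.333)
(S(K(1, 3), 13) - 8)*q = ((-1 + (4 + 1 + 3) + 13) - 8)*(34/3) = ((-1 + 8 + 13) - 8)*(34/3) = (20 - 8)*(34/3) = 12*(34/3) = 136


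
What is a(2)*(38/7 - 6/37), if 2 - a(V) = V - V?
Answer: 2728/259 ≈ 10.533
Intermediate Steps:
a(V) = 2 (a(V) = 2 - (V - V) = 2 - 1*0 = 2 + 0 = 2)
a(2)*(38/7 - 6/37) = 2*(38/7 - 6/37) = 2*(1364/259) = 2728/259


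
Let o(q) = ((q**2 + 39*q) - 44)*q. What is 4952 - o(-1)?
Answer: 4870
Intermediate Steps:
o(q) = q*(-44 + q**2 + 39*q) (o(q) = (-44 + q**2 + 39*q)*q = q*(-44 + q**2 + 39*q))
4952 - o(-1) = 4952 - (-1)*(-44 + (-1)**2 + 39*(-1)) = 4952 - (-1)*(-44 + 1 - 39) = 4952 - (-1)*(-82) = 4952 - 1*82 = 4952 - 82 = 4870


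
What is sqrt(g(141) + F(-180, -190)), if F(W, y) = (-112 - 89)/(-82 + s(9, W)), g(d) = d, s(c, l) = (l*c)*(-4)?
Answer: 3*sqrt(641162774)/6398 ≈ 11.873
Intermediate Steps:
s(c, l) = -4*c*l (s(c, l) = (c*l)*(-4) = -4*c*l)
F(W, y) = -201/(-82 - 36*W) (F(W, y) = (-112 - 89)/(-82 - 4*9*W) = -201/(-82 - 36*W))
sqrt(g(141) + F(-180, -190)) = sqrt(141 + 201/(2*(41 + 18*(-180)))) = sqrt(141 + 201/(2*(41 - 3240))) = sqrt(141 + (201/2)/(-3199)) = sqrt(141 + (201/2)*(-1/3199)) = sqrt(141 - 201/6398) = sqrt(901917/6398) = 3*sqrt(641162774)/6398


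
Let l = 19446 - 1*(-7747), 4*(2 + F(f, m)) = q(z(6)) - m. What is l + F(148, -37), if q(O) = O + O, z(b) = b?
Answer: 108813/4 ≈ 27203.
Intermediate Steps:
q(O) = 2*O
F(f, m) = 1 - m/4 (F(f, m) = -2 + (2*6 - m)/4 = -2 + (12 - m)/4 = -2 + (3 - m/4) = 1 - m/4)
l = 27193 (l = 19446 + 7747 = 27193)
l + F(148, -37) = 27193 + (1 - ¼*(-37)) = 27193 + (1 + 37/4) = 27193 + 41/4 = 108813/4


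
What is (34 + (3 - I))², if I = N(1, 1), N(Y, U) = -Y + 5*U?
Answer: 1089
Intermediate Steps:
I = 4 (I = -1*1 + 5*1 = -1 + 5 = 4)
(34 + (3 - I))² = (34 + (3 - 1*4))² = (34 + (3 - 4))² = (34 - 1)² = 33² = 1089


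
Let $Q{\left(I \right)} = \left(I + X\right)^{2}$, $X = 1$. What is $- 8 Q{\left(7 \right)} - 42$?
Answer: $-554$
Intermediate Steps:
$Q{\left(I \right)} = \left(1 + I\right)^{2}$ ($Q{\left(I \right)} = \left(I + 1\right)^{2} = \left(1 + I\right)^{2}$)
$- 8 Q{\left(7 \right)} - 42 = - 8 \left(1 + 7\right)^{2} - 42 = - 8 \cdot 8^{2} - 42 = \left(-8\right) 64 - 42 = -512 - 42 = -554$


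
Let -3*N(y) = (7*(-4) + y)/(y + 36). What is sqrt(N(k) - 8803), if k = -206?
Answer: I*sqrt(63604990)/85 ≈ 93.827*I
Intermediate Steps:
N(y) = -(-28 + y)/(3*(36 + y)) (N(y) = -(7*(-4) + y)/(3*(y + 36)) = -(-28 + y)/(3*(36 + y)))
sqrt(N(k) - 8803) = sqrt((28 - 1*(-206))/(3*(36 - 206)) - 8803) = sqrt((1/3)*(28 + 206)/(-170) - 8803) = sqrt((1/3)*(-1/170)*234 - 8803) = sqrt(-39/85 - 8803) = sqrt(-748294/85) = I*sqrt(63604990)/85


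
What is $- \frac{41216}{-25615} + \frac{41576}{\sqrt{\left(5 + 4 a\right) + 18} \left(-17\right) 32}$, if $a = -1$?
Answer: $\frac{41216}{25615} - \frac{5197 \sqrt{19}}{1292} \approx -15.924$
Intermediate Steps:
$- \frac{41216}{-25615} + \frac{41576}{\sqrt{\left(5 + 4 a\right) + 18} \left(-17\right) 32} = - \frac{41216}{-25615} + \frac{41576}{\sqrt{\left(5 + 4 \left(-1\right)\right) + 18} \left(-17\right) 32} = \left(-41216\right) \left(- \frac{1}{25615}\right) + \frac{41576}{\sqrt{\left(5 - 4\right) + 18} \left(-17\right) 32} = \frac{41216}{25615} + \frac{41576}{\sqrt{1 + 18} \left(-17\right) 32} = \frac{41216}{25615} + \frac{41576}{\sqrt{19} \left(-17\right) 32} = \frac{41216}{25615} + \frac{41576}{- 17 \sqrt{19} \cdot 32} = \frac{41216}{25615} + \frac{41576}{\left(-544\right) \sqrt{19}} = \frac{41216}{25615} + 41576 \left(- \frac{\sqrt{19}}{10336}\right) = \frac{41216}{25615} - \frac{5197 \sqrt{19}}{1292}$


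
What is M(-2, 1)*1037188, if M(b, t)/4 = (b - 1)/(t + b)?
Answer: 12446256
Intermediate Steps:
M(b, t) = 4*(-1 + b)/(b + t) (M(b, t) = 4*((b - 1)/(t + b)) = 4*((-1 + b)/(b + t)) = 4*(-1 + b)/(b + t))
M(-2, 1)*1037188 = (4*(-1 - 2)/(-2 + 1))*1037188 = (4*(-3)/(-1))*1037188 = (4*(-1)*(-3))*1037188 = 12*1037188 = 12446256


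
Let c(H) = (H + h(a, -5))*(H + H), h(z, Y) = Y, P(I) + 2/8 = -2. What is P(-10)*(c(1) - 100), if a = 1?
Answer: 243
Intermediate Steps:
P(I) = -9/4 (P(I) = -¼ - 2 = -9/4)
c(H) = 2*H*(-5 + H) (c(H) = (H - 5)*(H + H) = (-5 + H)*(2*H) = 2*H*(-5 + H))
P(-10)*(c(1) - 100) = -9*(2*1*(-5 + 1) - 100)/4 = -9*(2*1*(-4) - 100)/4 = -9*(-8 - 100)/4 = -9/4*(-108) = 243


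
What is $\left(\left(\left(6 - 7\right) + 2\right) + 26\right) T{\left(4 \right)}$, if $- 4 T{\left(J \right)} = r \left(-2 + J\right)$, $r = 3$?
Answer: $- \frac{81}{2} \approx -40.5$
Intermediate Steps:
$T{\left(J \right)} = \frac{3}{2} - \frac{3 J}{4}$ ($T{\left(J \right)} = - \frac{3 \left(-2 + J\right)}{4} = - \frac{-6 + 3 J}{4} = \frac{3}{2} - \frac{3 J}{4}$)
$\left(\left(\left(6 - 7\right) + 2\right) + 26\right) T{\left(4 \right)} = \left(\left(\left(6 - 7\right) + 2\right) + 26\right) \left(\frac{3}{2} - 3\right) = \left(\left(-1 + 2\right) + 26\right) \left(\frac{3}{2} - 3\right) = \left(1 + 26\right) \left(- \frac{3}{2}\right) = 27 \left(- \frac{3}{2}\right) = - \frac{81}{2}$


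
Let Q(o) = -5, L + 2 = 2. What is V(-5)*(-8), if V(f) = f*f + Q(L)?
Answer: -160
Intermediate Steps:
L = 0 (L = -2 + 2 = 0)
V(f) = -5 + f**2 (V(f) = f*f - 5 = f**2 - 5 = -5 + f**2)
V(-5)*(-8) = (-5 + (-5)**2)*(-8) = (-5 + 25)*(-8) = 20*(-8) = -160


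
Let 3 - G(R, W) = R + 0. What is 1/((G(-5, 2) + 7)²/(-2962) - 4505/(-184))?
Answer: 272504/6651205 ≈ 0.040971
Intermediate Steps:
G(R, W) = 3 - R (G(R, W) = 3 - (R + 0) = 3 - R)
1/((G(-5, 2) + 7)²/(-2962) - 4505/(-184)) = 1/(((3 - 1*(-5)) + 7)²/(-2962) - 4505/(-184)) = 1/(((3 + 5) + 7)²*(-1/2962) - 4505*(-1/184)) = 1/((8 + 7)²*(-1/2962) + 4505/184) = 1/(15²*(-1/2962) + 4505/184) = 1/(225*(-1/2962) + 4505/184) = 1/(-225/2962 + 4505/184) = 1/(6651205/272504) = 272504/6651205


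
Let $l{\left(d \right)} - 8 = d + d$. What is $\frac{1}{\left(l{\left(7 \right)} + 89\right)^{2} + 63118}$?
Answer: $\frac{1}{75439} \approx 1.3256 \cdot 10^{-5}$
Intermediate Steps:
$l{\left(d \right)} = 8 + 2 d$ ($l{\left(d \right)} = 8 + \left(d + d\right) = 8 + 2 d$)
$\frac{1}{\left(l{\left(7 \right)} + 89\right)^{2} + 63118} = \frac{1}{\left(\left(8 + 2 \cdot 7\right) + 89\right)^{2} + 63118} = \frac{1}{\left(\left(8 + 14\right) + 89\right)^{2} + 63118} = \frac{1}{\left(22 + 89\right)^{2} + 63118} = \frac{1}{111^{2} + 63118} = \frac{1}{12321 + 63118} = \frac{1}{75439}$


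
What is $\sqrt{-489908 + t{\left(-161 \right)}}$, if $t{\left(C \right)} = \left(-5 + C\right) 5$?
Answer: $i \sqrt{490738} \approx 700.53 i$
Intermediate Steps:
$t{\left(C \right)} = -25 + 5 C$
$\sqrt{-489908 + t{\left(-161 \right)}} = \sqrt{-489908 + \left(-25 + 5 \left(-161\right)\right)} = \sqrt{-489908 - 830} = \sqrt{-490738} = i \sqrt{490738}$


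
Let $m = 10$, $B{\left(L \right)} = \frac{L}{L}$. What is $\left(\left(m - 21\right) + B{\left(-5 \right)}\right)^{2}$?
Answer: $100$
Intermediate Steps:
$B{\left(L \right)} = 1$
$\left(\left(m - 21\right) + B{\left(-5 \right)}\right)^{2} = \left(\left(10 - 21\right) + 1\right)^{2} = \left(-11 + 1\right)^{2} = \left(-10\right)^{2} = 100$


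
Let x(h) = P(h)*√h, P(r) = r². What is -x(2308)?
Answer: -10653728*√577 ≈ -2.5591e+8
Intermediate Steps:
x(h) = h^(5/2) (x(h) = h²*√h = h^(5/2))
-x(2308) = -2308^(5/2) = -10653728*√577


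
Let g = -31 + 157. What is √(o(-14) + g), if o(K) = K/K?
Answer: √127 ≈ 11.269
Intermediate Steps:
o(K) = 1
g = 126
√(o(-14) + g) = √(1 + 126) = √127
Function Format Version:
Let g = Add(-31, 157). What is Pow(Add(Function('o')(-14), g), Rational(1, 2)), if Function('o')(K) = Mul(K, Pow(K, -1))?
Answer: Pow(127, Rational(1, 2)) ≈ 11.269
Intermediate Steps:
Function('o')(K) = 1
g = 126
Pow(Add(Function('o')(-14), g), Rational(1, 2)) = Pow(Add(1, 126), Rational(1, 2)) = Pow(127, Rational(1, 2))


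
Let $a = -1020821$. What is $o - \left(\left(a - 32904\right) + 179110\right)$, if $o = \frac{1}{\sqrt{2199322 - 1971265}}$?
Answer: $874615 + \frac{\sqrt{228057}}{228057} \approx 8.7462 \cdot 10^{5}$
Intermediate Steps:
$o = \frac{\sqrt{228057}}{228057}$ ($o = \frac{1}{\sqrt{228057}} = \frac{\sqrt{228057}}{228057} \approx 0.002094$)
$o - \left(\left(a - 32904\right) + 179110\right) = \frac{\sqrt{228057}}{228057} - \left(\left(-1020821 - 32904\right) + 179110\right) = \frac{\sqrt{228057}}{228057} - \left(-1053725 + 179110\right) = \frac{\sqrt{228057}}{228057} - -874615 = \frac{\sqrt{228057}}{228057} + 874615 = 874615 + \frac{\sqrt{228057}}{228057}$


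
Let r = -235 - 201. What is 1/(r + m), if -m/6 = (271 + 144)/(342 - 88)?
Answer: -127/56617 ≈ -0.0022431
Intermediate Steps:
r = -436
m = -1245/127 (m = -6*(271 + 144)/(342 - 88) = -2490/254 = -6*415/254 = -1245/127 ≈ -9.8031)
1/(r + m) = 1/(-436 - 1245/127) = 1/(-56617/127) = -127/56617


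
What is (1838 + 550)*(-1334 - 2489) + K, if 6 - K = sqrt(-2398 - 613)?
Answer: -9129318 - I*sqrt(3011) ≈ -9.1293e+6 - 54.873*I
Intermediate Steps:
K = 6 - I*sqrt(3011) (K = 6 - sqrt(-2398 - 613) = 6 - sqrt(-3011) = 6 - I*sqrt(3011) ≈ 6.0 - 54.873*I)
(1838 + 550)*(-1334 - 2489) + K = (1838 + 550)*(-1334 - 2489) + (6 - I*sqrt(3011)) = 2388*(-3823) + (6 - I*sqrt(3011)) = -9129324 + (6 - I*sqrt(3011)) = -9129318 - I*sqrt(3011)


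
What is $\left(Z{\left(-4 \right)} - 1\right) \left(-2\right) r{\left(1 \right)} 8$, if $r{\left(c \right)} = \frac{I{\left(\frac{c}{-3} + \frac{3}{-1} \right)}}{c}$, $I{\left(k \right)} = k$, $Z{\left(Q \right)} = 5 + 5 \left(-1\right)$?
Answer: $- \frac{160}{3} \approx -53.333$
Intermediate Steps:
$Z{\left(Q \right)} = 0$ ($Z{\left(Q \right)} = 5 - 5 = 0$)
$r{\left(c \right)} = \frac{-3 - \frac{c}{3}}{c}$ ($r{\left(c \right)} = \frac{\frac{c}{-3} + \frac{3}{-1}}{c} = \frac{c \left(- \frac{1}{3}\right) + 3 \left(-1\right)}{c} = \frac{- \frac{c}{3} - 3}{c} = \frac{-3 - \frac{c}{3}}{c}$)
$\left(Z{\left(-4 \right)} - 1\right) \left(-2\right) r{\left(1 \right)} 8 = \left(0 - 1\right) \left(-2\right) \frac{-9 - 1}{3 \cdot 1} \cdot 8 = \left(-1\right) \left(-2\right) \frac{1}{3} \cdot 1 \left(-9 - 1\right) 8 = 2 \cdot \frac{1}{3} \cdot 1 \left(-10\right) 8 = 2 \left(- \frac{10}{3}\right) 8 = \left(- \frac{20}{3}\right) 8 = - \frac{160}{3}$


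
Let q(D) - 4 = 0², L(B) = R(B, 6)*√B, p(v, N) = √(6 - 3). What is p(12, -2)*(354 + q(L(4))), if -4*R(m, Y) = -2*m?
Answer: 358*√3 ≈ 620.07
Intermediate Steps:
R(m, Y) = m/2 (R(m, Y) = -(-1)*m/2 = m/2)
p(v, N) = √3
L(B) = B^(3/2)/2 (L(B) = (B/2)*√B = B^(3/2)/2)
q(D) = 4 (q(D) = 4 + 0² = 4 + 0 = 4)
p(12, -2)*(354 + q(L(4))) = √3*(354 + 4) = √3*358 = 358*√3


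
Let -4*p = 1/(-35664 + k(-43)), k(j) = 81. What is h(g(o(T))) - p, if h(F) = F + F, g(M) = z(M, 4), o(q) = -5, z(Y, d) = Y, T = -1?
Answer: -1423321/142332 ≈ -10.000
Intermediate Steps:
g(M) = M
h(F) = 2*F
p = 1/142332 (p = -1/(4*(-35664 + 81)) = -¼/(-35583) = -¼*(-1/35583) = 1/142332 ≈ 7.0258e-6)
h(g(o(T))) - p = 2*(-5) - 1*1/142332 = -10 - 1/142332 = -1423321/142332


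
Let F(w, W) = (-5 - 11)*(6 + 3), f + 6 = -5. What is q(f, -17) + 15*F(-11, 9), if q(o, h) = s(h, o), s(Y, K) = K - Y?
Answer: -2154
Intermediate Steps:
f = -11 (f = -6 - 5 = -11)
q(o, h) = o - h
F(w, W) = -144 (F(w, W) = -16*9 = -144)
q(f, -17) + 15*F(-11, 9) = (-11 - 1*(-17)) + 15*(-144) = (-11 + 17) - 2160 = 6 - 2160 = -2154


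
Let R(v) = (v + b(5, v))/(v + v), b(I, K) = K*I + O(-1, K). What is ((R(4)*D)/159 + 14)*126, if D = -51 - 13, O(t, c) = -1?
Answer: 85764/53 ≈ 1618.2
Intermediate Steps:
b(I, K) = -1 + I*K (b(I, K) = K*I - 1 = I*K - 1 = -1 + I*K)
D = -64
R(v) = (-1 + 6*v)/(2*v) (R(v) = (v + (-1 + 5*v))/(v + v) = (-1 + 6*v)/((2*v)) = (-1 + 6*v)*(1/(2*v)) = (-1 + 6*v)/(2*v))
((R(4)*D)/159 + 14)*126 = (((3 - ½/4)*(-64))/159 + 14)*126 = (((3 - ½*¼)*(-64))*(1/159) + 14)*126 = (((3 - ⅛)*(-64))*(1/159) + 14)*126 = (((23/8)*(-64))*(1/159) + 14)*126 = (-184*1/159 + 14)*126 = (-184/159 + 14)*126 = (2042/159)*126 = 85764/53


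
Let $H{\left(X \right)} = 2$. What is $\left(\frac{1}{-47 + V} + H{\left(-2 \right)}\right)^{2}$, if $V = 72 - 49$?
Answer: $\frac{2209}{576} \approx 3.8351$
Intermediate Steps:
$V = 23$ ($V = 72 - 49 = 23$)
$\left(\frac{1}{-47 + V} + H{\left(-2 \right)}\right)^{2} = \left(\frac{1}{-47 + 23} + 2\right)^{2} = \left(\frac{1}{-24} + 2\right)^{2} = \left(- \frac{1}{24} + 2\right)^{2} = \left(\frac{47}{24}\right)^{2} = \frac{2209}{576}$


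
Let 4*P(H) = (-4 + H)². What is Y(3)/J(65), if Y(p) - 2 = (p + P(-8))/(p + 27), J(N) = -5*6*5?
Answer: -11/500 ≈ -0.022000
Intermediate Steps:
J(N) = -150 (J(N) = -30*5 = -150)
P(H) = (-4 + H)²/4
Y(p) = 2 + (36 + p)/(27 + p) (Y(p) = 2 + (p + (-4 - 8)²/4)/(p + 27) = 2 + (p + (¼)*(-12)²)/(27 + p) = 2 + (p + (¼)*144)/(27 + p) = 2 + (p + 36)/(27 + p) = 2 + (36 + p)/(27 + p))
Y(3)/J(65) = (3*(30 + 3)/(27 + 3))/(-150) = (3*33/30)*(-1/150) = (3*(1/30)*33)*(-1/150) = (33/10)*(-1/150) = -11/500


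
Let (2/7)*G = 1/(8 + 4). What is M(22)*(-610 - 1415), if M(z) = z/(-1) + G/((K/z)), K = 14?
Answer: 348975/8 ≈ 43622.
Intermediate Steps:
G = 7/24 (G = 7/(2*(8 + 4)) = (7/2)/12 = (7/2)*(1/12) = 7/24 ≈ 0.29167)
M(z) = -47*z/48 (M(z) = z/(-1) + 7/(24*((14/z))) = z*(-1) + 7*(z/14)/24 = -z + z/48 = -47*z/48)
M(22)*(-610 - 1415) = (-47/48*22)*(-610 - 1415) = -517/24*(-2025) = 348975/8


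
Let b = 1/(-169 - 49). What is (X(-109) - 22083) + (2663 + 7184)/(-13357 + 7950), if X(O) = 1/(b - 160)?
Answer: -4165233055994/188601567 ≈ -22085.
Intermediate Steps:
b = -1/218 (b = 1/(-218) = -1/218 ≈ -0.0045872)
X(O) = -218/34881 (X(O) = 1/(-1/218 - 160) = 1/(-34881/218) = -218/34881)
(X(-109) - 22083) + (2663 + 7184)/(-13357 + 7950) = (-218/34881 - 22083) + (2663 + 7184)/(-13357 + 7950) = -770277341/34881 + 9847/(-5407) = -770277341/34881 + 9847*(-1/5407) = -770277341/34881 - 9847/5407 = -4165233055994/188601567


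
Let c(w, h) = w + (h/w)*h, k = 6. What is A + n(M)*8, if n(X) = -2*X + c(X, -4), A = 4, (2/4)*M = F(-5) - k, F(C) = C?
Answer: 1916/11 ≈ 174.18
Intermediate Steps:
M = -22 (M = 2*(-5 - 1*6) = 2*(-5 - 6) = 2*(-11) = -22)
c(w, h) = w + h**2/w
n(X) = -X + 16/X (n(X) = -2*X + (X + (-4)**2/X) = -2*X + (X + 16/X) = -X + 16/X)
A + n(M)*8 = 4 + (-1*(-22) + 16/(-22))*8 = 4 + (22 + 16*(-1/22))*8 = 4 + (22 - 8/11)*8 = 4 + (234/11)*8 = 4 + 1872/11 = 1916/11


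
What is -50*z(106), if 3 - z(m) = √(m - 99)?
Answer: -150 + 50*√7 ≈ -17.712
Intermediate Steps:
z(m) = 3 - √(-99 + m) (z(m) = 3 - √(m - 99) = 3 - √(-99 + m))
-50*z(106) = -50*(3 - √(-99 + 106)) = -50*(3 - √7) = -150 + 50*√7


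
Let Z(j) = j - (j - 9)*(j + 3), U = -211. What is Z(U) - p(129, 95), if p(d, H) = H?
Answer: -46066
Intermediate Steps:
Z(j) = j - (-9 + j)*(3 + j)
Z(U) - p(129, 95) = (27 - 1*(-211)**2 + 7*(-211)) - 1*95 = (27 - 1*44521 - 1477) - 95 = (27 - 44521 - 1477) - 95 = -45971 - 95 = -46066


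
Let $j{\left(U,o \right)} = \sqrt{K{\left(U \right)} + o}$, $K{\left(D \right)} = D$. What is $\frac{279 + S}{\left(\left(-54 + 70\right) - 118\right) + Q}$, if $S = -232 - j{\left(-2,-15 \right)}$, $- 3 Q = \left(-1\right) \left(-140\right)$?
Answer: $- \frac{141}{446} + \frac{3 i \sqrt{17}}{446} \approx -0.31614 + 0.027734 i$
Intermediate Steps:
$Q = - \frac{140}{3}$ ($Q = - \frac{\left(-1\right) \left(-140\right)}{3} = \left(- \frac{1}{3}\right) 140 = - \frac{140}{3} \approx -46.667$)
$j{\left(U,o \right)} = \sqrt{U + o}$
$S = -232 - i \sqrt{17}$ ($S = -232 - \sqrt{-2 - 15} = -232 - \sqrt{-17} = -232 - i \sqrt{17} \approx -232.0 - 4.1231 i$)
$\frac{279 + S}{\left(\left(-54 + 70\right) - 118\right) + Q} = \frac{279 - \left(232 + i \sqrt{17}\right)}{\left(\left(-54 + 70\right) - 118\right) - \frac{140}{3}} = \frac{47 - i \sqrt{17}}{\left(16 - 118\right) - \frac{140}{3}} = \frac{47 - i \sqrt{17}}{-102 - \frac{140}{3}} = \frac{47 - i \sqrt{17}}{- \frac{446}{3}} = \left(47 - i \sqrt{17}\right) \left(- \frac{3}{446}\right) = - \frac{141}{446} + \frac{3 i \sqrt{17}}{446}$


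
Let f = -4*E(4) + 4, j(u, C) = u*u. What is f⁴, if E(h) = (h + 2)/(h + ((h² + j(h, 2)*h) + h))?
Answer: 2825761/14641 ≈ 193.00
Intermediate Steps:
j(u, C) = u²
E(h) = (2 + h)/(h² + h³ + 2*h) (E(h) = (h + 2)/(h + ((h² + h²*h) + h)) = (2 + h)/(h + ((h² + h³) + h)) = (2 + h)/(h + (h + h² + h³)) = (2 + h)/(h² + h³ + 2*h))
f = 41/11 (f = -4*(2 + 4)/(4*(2 + 4 + 4²)) + 4 = -6/(2 + 4 + 16) + 4 = -6/22 + 4 = -4*3/44 + 4 = -3/11 + 4 = 41/11 ≈ 3.7273)
f⁴ = (41/11)⁴ = 2825761/14641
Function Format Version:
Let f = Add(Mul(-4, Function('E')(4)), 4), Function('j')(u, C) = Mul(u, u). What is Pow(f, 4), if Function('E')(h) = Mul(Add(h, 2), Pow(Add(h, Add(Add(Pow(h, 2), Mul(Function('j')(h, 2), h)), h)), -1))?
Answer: Rational(2825761, 14641) ≈ 193.00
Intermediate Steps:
Function('j')(u, C) = Pow(u, 2)
Function('E')(h) = Mul(Pow(Add(Pow(h, 2), Pow(h, 3), Mul(2, h)), -1), Add(2, h)) (Function('E')(h) = Mul(Add(h, 2), Pow(Add(h, Add(Add(Pow(h, 2), Mul(Pow(h, 2), h)), h)), -1)) = Mul(Add(2, h), Pow(Add(h, Add(Add(Pow(h, 2), Pow(h, 3)), h)), -1)) = Mul(Add(2, h), Pow(Add(h, Add(h, Pow(h, 2), Pow(h, 3))), -1)) = Mul(Add(2, h), Pow(Add(Pow(h, 2), Pow(h, 3), Mul(2, h)), -1)) = Mul(Pow(Add(Pow(h, 2), Pow(h, 3), Mul(2, h)), -1), Add(2, h)))
f = Rational(41, 11) (f = Add(Mul(-4, Mul(Pow(4, -1), Pow(Add(2, 4, Pow(4, 2)), -1), Add(2, 4))), 4) = Add(Mul(-4, Mul(Rational(1, 4), Pow(Add(2, 4, 16), -1), 6)), 4) = Add(Mul(-4, Mul(Rational(1, 4), Pow(22, -1), 6)), 4) = Add(Mul(-4, Mul(Rational(1, 4), Rational(1, 22), 6)), 4) = Add(Mul(-4, Rational(3, 44)), 4) = Add(Rational(-3, 11), 4) = Rational(41, 11) ≈ 3.7273)
Pow(f, 4) = Pow(Rational(41, 11), 4) = Rational(2825761, 14641)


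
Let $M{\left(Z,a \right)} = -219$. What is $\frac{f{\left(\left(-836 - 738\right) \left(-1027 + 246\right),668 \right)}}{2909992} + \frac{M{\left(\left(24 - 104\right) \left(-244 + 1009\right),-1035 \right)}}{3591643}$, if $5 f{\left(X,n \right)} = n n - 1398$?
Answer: $\frac{797234873939}{26129130992140} \approx 0.030511$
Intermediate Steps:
$f{\left(X,n \right)} = - \frac{1398}{5} + \frac{n^{2}}{5}$ ($f{\left(X,n \right)} = \frac{n n - 1398}{5} = \frac{n^{2} - 1398}{5} = \frac{-1398 + n^{2}}{5} = - \frac{1398}{5} + \frac{n^{2}}{5}$)
$\frac{f{\left(\left(-836 - 738\right) \left(-1027 + 246\right),668 \right)}}{2909992} + \frac{M{\left(\left(24 - 104\right) \left(-244 + 1009\right),-1035 \right)}}{3591643} = \frac{- \frac{1398}{5} + \frac{668^{2}}{5}}{2909992} - \frac{219}{3591643} = \left(- \frac{1398}{5} + \frac{1}{5} \cdot 446224\right) \frac{1}{2909992} - \frac{219}{3591643} = \left(- \frac{1398}{5} + \frac{446224}{5}\right) \frac{1}{2909992} - \frac{219}{3591643} = \frac{444826}{5} \cdot \frac{1}{2909992} - \frac{219}{3591643} = \frac{222413}{7274980} - \frac{219}{3591643} = \frac{797234873939}{26129130992140}$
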